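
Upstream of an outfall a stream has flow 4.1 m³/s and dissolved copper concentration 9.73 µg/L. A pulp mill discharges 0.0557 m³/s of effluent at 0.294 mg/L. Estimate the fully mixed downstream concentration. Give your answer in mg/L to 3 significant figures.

0.0135 mg/L

9.73 µg/L = 0.00973 mg/L.
By mass balance at complete mixing, C = (0.0557·0.294 + 4.1·0.00973) / (0.0557 + 4.1) = 0.05627/4.156 = 0.01354 mg/L.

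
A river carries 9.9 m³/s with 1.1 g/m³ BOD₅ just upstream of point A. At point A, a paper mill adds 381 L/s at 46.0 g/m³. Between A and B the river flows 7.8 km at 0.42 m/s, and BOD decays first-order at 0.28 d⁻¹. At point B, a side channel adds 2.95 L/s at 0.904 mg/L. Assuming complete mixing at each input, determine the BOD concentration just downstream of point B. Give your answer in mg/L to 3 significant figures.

2.60 mg/L

381 L/s = 0.381 m³/s.
After input A: C = (9.9·1.1 + 0.381·46) / 10.28 = 2.764 mg/L.
Over the 7.8 km reach to input B (t = 1.857e+04 s = 0.2149 d), decay gives C = 2.764·exp(−0.28·0.2149) = 2.602 mg/L.
2.95 L/s = 0.00295 m³/s.
After input B: C = (10.28·2.602 + 0.00295·0.904) / 10.28 = 2.602 mg/L.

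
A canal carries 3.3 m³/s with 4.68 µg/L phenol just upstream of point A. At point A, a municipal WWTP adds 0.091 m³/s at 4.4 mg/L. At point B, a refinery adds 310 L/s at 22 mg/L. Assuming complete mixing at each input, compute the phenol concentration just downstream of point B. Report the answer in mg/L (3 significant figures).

4.68 µg/L = 0.00468 mg/L.
After input A: C = (3.3·0.00468 + 0.091·4.4) / 3.391 = 0.1226 mg/L.
310 L/s = 0.31 m³/s.
After input B: C = (3.391·0.1226 + 0.31·22) / 3.701 = 1.955 mg/L.

1.96 mg/L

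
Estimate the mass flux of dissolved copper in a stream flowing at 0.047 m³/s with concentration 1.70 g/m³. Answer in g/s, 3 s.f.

Mass flux = Q·C = 0.047 m³/s × 1.7 g/m³ = 0.0799 g/s.

0.0799 g/s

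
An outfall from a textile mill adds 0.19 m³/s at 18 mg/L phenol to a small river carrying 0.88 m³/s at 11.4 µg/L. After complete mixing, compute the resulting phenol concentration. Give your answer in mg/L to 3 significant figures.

11.4 µg/L = 0.0114 mg/L.
By mass balance at complete mixing, C = (0.19·18 + 0.88·0.0114) / (0.19 + 0.88) = 3.43/1.07 = 3.206 mg/L.

3.21 mg/L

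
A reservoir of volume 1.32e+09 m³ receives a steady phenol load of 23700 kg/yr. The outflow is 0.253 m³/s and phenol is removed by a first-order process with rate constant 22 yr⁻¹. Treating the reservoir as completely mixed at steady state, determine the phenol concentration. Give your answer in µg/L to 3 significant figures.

Outflow Q = 0.253 m³/s × 3.156e+07 s/yr = 7.984e+06 m³/yr.
Steady-state CSTR mass balance: W = Q·C + k·V·C, so C = W/(Q + kV).
Q + kV = 7.984e+06 + 22·1.32e+09 = 2.905e+10 m³/yr.
C = 23700/2.905e+10 = 8.159e-07 kg/m³ = 0.0008159 mg/L = 0.8159 µg/L.

0.816 µg/L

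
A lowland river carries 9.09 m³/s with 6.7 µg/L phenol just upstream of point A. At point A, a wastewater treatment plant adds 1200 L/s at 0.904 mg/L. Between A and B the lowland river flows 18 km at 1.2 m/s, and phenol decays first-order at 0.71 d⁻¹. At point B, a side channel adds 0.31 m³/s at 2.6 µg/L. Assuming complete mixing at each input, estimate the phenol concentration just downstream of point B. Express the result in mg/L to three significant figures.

6.7 µg/L = 0.0067 mg/L.
1200 L/s = 1.2 m³/s.
After input A: C = (9.09·0.0067 + 1.2·0.904) / 10.29 = 0.1113 mg/L.
Over the 18 km reach to input B (t = 1.5e+04 s = 0.1736 d), decay gives C = 0.1113·exp(−0.71·0.1736) = 0.09843 mg/L.
2.6 µg/L = 0.0026 mg/L.
After input B: C = (10.29·0.09843 + 0.31·0.0026) / 10.6 = 0.09563 mg/L.

0.0956 mg/L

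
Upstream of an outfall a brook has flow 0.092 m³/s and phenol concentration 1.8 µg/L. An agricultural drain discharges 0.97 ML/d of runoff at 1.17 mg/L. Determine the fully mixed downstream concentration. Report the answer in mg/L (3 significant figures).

0.97 ML/d = 0.01123 m³/s.
1.8 µg/L = 0.0018 mg/L.
Flow-weighted mixing gives C = (0.01123·1.17 + 0.092·0.0018) / (0.01123 + 0.092) = 0.0133/0.1032 = 0.1289 mg/L.

0.129 mg/L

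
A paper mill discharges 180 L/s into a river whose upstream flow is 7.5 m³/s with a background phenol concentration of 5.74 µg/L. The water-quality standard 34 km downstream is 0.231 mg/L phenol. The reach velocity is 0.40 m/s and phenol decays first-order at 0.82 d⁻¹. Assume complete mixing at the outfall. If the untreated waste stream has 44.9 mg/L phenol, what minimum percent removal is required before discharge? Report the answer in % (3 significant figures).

180 L/s = 0.18 m³/s.
5.74 µg/L = 0.00574 mg/L.
Travel time to the compliance point: t = 3.4e+04/0.40 = 8.5e+04 s = 0.9838 d; decay factor exp(−0.82·0.9838) = 0.4463.
So the concentration just after mixing may be at most 0.231/0.4463 = 0.5176 mg/L.
Mass balance: 0.5176·7.68 = 0.18·Cₑ + 7.5·0.00574.
Cₑ = (3.975 − 0.04305) / 0.18 = 21.84 mg/L.
Required removal = 1 − 21.84/44.9 = 51.35 %.

51.4 %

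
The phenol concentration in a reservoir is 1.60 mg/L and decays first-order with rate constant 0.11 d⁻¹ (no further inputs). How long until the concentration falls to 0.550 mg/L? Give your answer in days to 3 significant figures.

t = ln(C₀/C)/k = ln(1.60/0.550)/0.11 = 1.068/0.11 = 9.708 d.

9.71 d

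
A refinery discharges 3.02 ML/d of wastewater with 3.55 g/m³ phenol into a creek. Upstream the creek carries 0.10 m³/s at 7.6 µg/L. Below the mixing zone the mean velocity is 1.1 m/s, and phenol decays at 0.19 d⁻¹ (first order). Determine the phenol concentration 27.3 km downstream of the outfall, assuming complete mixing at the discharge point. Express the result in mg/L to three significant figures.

0.876 mg/L

3.02 ML/d = 0.03495 m³/s.
7.6 µg/L = 0.0076 mg/L.
After complete mixing, C₀ = (0.03495·3.55 + 0.1·0.0076) / 0.135 = 0.9251 mg/L.
Travel time t = 2.73e+04 m / 1.1 m/s = 2.482e+04 s = 0.2872 d.
C = 0.9251·exp(−0.19·0.2872) = 0.9251·0.9469 = 0.876 mg/L.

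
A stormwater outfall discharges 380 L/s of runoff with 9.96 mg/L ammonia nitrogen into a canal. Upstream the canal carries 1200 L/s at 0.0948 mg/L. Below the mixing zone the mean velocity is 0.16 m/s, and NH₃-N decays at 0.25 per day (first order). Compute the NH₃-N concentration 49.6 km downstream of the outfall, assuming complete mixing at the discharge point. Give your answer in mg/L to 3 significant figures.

380 L/s = 0.38 m³/s.
1200 L/s = 1.2 m³/s.
After complete mixing, C₀ = (0.38·9.96 + 1.2·0.0948) / 1.58 = 2.467 mg/L.
Travel time t = 4.96e+04 m / 0.16 m/s = 3.1e+05 s = 3.588 d.
C = 2.467·exp(−0.25·3.588) = 2.467·0.4078 = 1.006 mg/L.

1.01 mg/L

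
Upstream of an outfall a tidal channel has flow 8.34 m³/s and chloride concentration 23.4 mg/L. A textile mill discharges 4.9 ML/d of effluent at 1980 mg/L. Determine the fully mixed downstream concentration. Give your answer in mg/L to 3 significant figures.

36.6 mg/L

4.9 ML/d = 0.05671 m³/s.
Flow-weighted mixing gives C = (0.05671·1980 + 8.34·23.4) / (0.05671 + 8.34) = 307.4/8.397 = 36.62 mg/L.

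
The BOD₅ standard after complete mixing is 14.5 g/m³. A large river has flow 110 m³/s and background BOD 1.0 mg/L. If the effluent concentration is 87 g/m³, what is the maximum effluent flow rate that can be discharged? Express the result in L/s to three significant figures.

20500 L/s

Mass balance at complete mixing: C_std·(Q_w + Q_r) = Q_w·C_e + Q_r·C_b.
Rearranging, Q_w = Q_r·(C_std − C_b)/(C_e − C_std) = 110·(14.5 − 1) / (87 − 14.5) = 20.48 m³/s.
= 2.048e+04 L/s.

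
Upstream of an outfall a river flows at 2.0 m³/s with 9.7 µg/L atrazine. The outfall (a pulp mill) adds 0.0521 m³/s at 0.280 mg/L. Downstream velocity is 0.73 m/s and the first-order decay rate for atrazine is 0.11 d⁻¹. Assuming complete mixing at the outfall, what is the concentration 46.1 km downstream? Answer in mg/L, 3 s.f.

0.0153 mg/L

9.7 µg/L = 0.0097 mg/L.
After complete mixing, C₀ = (0.0521·0.28 + 2·0.0097) / 2.052 = 0.01656 mg/L.
Travel time t = 4.61e+04 m / 0.73 m/s = 6.315e+04 s = 0.7309 d.
C = 0.01656·exp(−0.11·0.7309) = 0.01656·0.9227 = 0.01528 mg/L.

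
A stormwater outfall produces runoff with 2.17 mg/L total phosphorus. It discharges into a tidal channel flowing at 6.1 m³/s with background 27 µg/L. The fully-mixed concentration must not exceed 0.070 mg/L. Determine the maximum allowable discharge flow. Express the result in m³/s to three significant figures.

27 µg/L = 0.027 mg/L.
Mass balance at complete mixing: C_std·(Q_w + Q_r) = Q_w·C_e + Q_r·C_b.
Rearranging, Q_w = Q_r·(C_std − C_b)/(C_e − C_std) = 6.1·(0.07 − 0.027) / (2.17 − 0.07) = 0.1249 m³/s.

0.125 m³/s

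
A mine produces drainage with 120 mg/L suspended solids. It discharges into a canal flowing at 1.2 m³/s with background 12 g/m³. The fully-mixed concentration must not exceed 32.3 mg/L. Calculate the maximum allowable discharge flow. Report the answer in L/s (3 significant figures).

278 L/s

Mass balance at complete mixing: C_std·(Q_w + Q_r) = Q_w·C_e + Q_r·C_b.
Rearranging, Q_w = Q_r·(C_std − C_b)/(C_e − C_std) = 1.2·(32.3 − 12) / (120 − 32.3) = 0.2778 m³/s.
= 277.8 L/s.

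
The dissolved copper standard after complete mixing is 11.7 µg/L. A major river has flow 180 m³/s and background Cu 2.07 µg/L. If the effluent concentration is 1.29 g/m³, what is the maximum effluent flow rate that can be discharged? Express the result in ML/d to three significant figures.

2.07 µg/L = 0.00207 mg/L.
11.7 µg/L = 0.0117 mg/L.
Mass balance at complete mixing: C_std·(Q_w + Q_r) = Q_w·C_e + Q_r·C_b.
Rearranging, Q_w = Q_r·(C_std − C_b)/(C_e − C_std) = 180·(0.0117 − 0.00207) / (1.29 − 0.0117) = 1.356 m³/s.
= 117.2 ML/d.

117 ML/d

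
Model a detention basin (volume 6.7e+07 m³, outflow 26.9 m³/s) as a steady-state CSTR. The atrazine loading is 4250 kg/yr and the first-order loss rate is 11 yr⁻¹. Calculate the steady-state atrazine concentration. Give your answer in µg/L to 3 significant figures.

2.68 µg/L

Outflow Q = 26.9 m³/s × 3.156e+07 s/yr = 8.489e+08 m³/yr.
Steady-state CSTR mass balance: W = Q·C + k·V·C, so C = W/(Q + kV).
Q + kV = 8.489e+08 + 11·6.7e+07 = 1.586e+09 m³/yr.
C = 4250/1.586e+09 = 2.68e-06 kg/m³ = 0.00268 mg/L = 2.68 µg/L.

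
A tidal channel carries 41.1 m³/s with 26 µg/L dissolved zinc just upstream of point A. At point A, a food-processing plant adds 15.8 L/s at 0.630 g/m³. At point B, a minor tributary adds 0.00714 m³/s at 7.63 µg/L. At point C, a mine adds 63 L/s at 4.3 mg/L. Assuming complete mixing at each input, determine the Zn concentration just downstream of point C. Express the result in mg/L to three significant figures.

0.0328 mg/L

26 µg/L = 0.026 mg/L.
15.8 L/s = 0.0158 m³/s.
After input A: C = (41.1·0.026 + 0.0158·0.63) / 41.12 = 0.02623 mg/L.
7.63 µg/L = 0.00763 mg/L.
After input B: C = (41.12·0.02623 + 0.00714·0.00763) / 41.12 = 0.02623 mg/L.
63 L/s = 0.063 m³/s.
After input C: C = (41.12·0.02623 + 0.063·4.3) / 41.19 = 0.03277 mg/L.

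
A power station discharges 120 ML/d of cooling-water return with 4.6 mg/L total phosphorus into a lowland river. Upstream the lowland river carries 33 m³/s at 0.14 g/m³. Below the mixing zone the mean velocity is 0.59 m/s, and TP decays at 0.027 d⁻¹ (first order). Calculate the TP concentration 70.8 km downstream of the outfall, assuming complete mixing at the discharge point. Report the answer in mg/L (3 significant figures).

0.308 mg/L

120 ML/d = 1.389 m³/s.
After complete mixing, C₀ = (1.389·4.6 + 33·0.14) / 34.39 = 0.3201 mg/L.
Travel time t = 7.08e+04 m / 0.59 m/s = 1.2e+05 s = 1.389 d.
C = 0.3201·exp(−0.027·1.389) = 0.3201·0.9632 = 0.3083 mg/L.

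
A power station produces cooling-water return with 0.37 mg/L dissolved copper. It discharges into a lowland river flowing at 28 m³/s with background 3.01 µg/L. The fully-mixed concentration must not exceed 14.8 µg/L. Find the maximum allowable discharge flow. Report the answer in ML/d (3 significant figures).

80.3 ML/d

3.01 µg/L = 0.00301 mg/L.
14.8 µg/L = 0.0148 mg/L.
Mass balance at complete mixing: C_std·(Q_w + Q_r) = Q_w·C_e + Q_r·C_b.
Rearranging, Q_w = Q_r·(C_std − C_b)/(C_e − C_std) = 28·(0.0148 − 0.00301) / (0.37 − 0.0148) = 0.9294 m³/s.
= 80.3 ML/d.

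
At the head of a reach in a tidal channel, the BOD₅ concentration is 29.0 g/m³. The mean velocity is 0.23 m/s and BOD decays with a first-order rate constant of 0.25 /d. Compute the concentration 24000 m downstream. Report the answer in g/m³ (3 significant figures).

21.4 g/m³

Travel time t = 24000 m / 0.23 m/s = 2.4e+04/0.23 = 1.043e+05 s = 1.208 d.
First-order decay: C = 29.0·exp(−0.25·1.208) = 29.0·0.7394 = 21.44 g/m³.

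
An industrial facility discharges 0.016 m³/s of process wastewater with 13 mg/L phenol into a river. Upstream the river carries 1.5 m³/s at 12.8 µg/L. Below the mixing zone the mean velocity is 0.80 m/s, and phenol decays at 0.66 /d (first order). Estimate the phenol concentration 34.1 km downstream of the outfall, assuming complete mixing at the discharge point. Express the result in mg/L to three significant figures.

0.108 mg/L

12.8 µg/L = 0.0128 mg/L.
After complete mixing, C₀ = (0.016·13 + 1.5·0.0128) / 1.516 = 0.1499 mg/L.
Travel time t = 3.41e+04 m / 0.80 m/s = 4.262e+04 s = 0.4933 d.
C = 0.1499·exp(−0.66·0.4933) = 0.1499·0.7221 = 0.1082 mg/L.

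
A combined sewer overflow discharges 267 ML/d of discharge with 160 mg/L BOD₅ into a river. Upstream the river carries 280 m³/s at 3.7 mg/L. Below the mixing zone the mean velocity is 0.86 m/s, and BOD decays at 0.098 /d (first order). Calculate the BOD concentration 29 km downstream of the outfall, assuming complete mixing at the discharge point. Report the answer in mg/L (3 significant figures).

267 ML/d = 3.09 m³/s.
After complete mixing, C₀ = (3.09·160 + 280·3.7) / 283.1 = 5.406 mg/L.
Travel time t = 2.9e+04 m / 0.86 m/s = 3.372e+04 s = 0.3903 d.
C = 5.406·exp(−0.098·0.3903) = 5.406·0.9625 = 5.203 mg/L.

5.20 mg/L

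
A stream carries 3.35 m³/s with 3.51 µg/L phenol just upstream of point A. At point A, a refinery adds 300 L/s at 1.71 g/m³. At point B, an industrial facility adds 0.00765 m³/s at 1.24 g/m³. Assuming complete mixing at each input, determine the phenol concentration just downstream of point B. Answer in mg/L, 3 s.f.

0.146 mg/L

3.51 µg/L = 0.00351 mg/L.
300 L/s = 0.3 m³/s.
After input A: C = (3.35·0.00351 + 0.3·1.71) / 3.65 = 0.1438 mg/L.
After input B: C = (3.65·0.1438 + 0.00765·1.24) / 3.658 = 0.1461 mg/L.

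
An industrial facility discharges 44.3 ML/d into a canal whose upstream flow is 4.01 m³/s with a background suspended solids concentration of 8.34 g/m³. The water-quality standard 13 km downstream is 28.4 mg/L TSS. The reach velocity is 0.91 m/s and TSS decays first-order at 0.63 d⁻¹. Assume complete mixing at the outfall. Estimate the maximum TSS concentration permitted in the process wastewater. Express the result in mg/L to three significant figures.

213 mg/L

44.3 ML/d = 0.5127 m³/s.
Travel time to the compliance point: t = 1.3e+04/0.91 = 1.429e+04 s = 0.1653 d; decay factor exp(−0.63·0.1653) = 0.9011.
So the concentration just after mixing may be at most 28.4/0.9011 = 31.52 mg/L.
Mass balance: 31.52·4.523 = 0.5127·Cₑ + 4.01·8.34.
Cₑ = (142.5 − 33.44) / 0.5127 = 212.8 mg/L.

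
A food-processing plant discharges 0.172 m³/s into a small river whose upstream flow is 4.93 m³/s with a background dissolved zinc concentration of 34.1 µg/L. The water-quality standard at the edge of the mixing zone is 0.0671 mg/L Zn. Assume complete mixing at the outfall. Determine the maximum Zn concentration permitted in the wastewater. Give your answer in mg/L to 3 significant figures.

1.01 mg/L

34.1 µg/L = 0.0341 mg/L.
Mass balance: 0.0671·5.102 = 0.172·Cₑ + 4.93·0.0341.
Cₑ = (0.3423 − 0.1681) / 0.172 = 1.013 mg/L.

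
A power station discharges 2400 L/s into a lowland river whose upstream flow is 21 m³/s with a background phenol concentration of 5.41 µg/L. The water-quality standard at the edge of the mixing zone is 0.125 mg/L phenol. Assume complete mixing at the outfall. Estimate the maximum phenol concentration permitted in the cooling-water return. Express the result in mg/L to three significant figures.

2400 L/s = 2.4 m³/s.
5.41 µg/L = 0.00541 mg/L.
Mass balance: 0.125·23.4 = 2.4·Cₑ + 21·0.00541.
Cₑ = (2.925 − 0.1136) / 2.4 = 1.171 mg/L.

1.17 mg/L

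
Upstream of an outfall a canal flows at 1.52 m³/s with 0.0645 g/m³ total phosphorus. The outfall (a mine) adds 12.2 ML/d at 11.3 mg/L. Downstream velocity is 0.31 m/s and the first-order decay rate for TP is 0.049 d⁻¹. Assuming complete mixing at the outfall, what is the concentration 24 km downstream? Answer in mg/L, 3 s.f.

12.2 ML/d = 0.1412 m³/s.
After complete mixing, C₀ = (0.1412·11.3 + 1.52·0.0645) / 1.661 = 1.02 mg/L.
Travel time t = 2.4e+04 m / 0.31 m/s = 7.742e+04 s = 0.8961 d.
C = 1.02·exp(−0.049·0.8961) = 1.02·0.957 = 0.9757 mg/L.

0.976 mg/L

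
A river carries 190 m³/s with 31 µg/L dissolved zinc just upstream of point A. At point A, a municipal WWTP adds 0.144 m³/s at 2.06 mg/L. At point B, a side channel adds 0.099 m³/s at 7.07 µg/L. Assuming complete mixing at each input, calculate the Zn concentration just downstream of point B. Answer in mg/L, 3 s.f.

31 µg/L = 0.031 mg/L.
After input A: C = (190·0.031 + 0.144·2.06) / 190.1 = 0.03254 mg/L.
7.07 µg/L = 0.00707 mg/L.
After input B: C = (190.1·0.03254 + 0.099·0.00707) / 190.2 = 0.03252 mg/L.

0.0325 mg/L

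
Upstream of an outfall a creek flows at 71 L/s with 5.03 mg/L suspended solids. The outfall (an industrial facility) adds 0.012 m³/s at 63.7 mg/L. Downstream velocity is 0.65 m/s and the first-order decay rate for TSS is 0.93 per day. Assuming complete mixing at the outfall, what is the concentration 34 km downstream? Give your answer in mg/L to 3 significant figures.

7.70 mg/L

71 L/s = 0.071 m³/s.
After complete mixing, C₀ = (0.012·63.7 + 0.071·5.03) / 0.083 = 13.51 mg/L.
Travel time t = 3.4e+04 m / 0.65 m/s = 5.231e+04 s = 0.6054 d.
C = 13.51·exp(−0.93·0.6054) = 13.51·0.5695 = 7.695 mg/L.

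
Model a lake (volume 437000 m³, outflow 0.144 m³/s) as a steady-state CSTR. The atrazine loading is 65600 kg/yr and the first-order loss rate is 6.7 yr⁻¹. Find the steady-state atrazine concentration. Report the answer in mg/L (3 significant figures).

Outflow Q = 0.144 m³/s × 3.156e+07 s/yr = 4.544e+06 m³/yr.
Steady-state CSTR mass balance: W = Q·C + k·V·C, so C = W/(Q + kV).
Q + kV = 4.544e+06 + 6.7·437000 = 7.472e+06 m³/yr.
C = 65600/7.472e+06 = 0.008779 kg/m³ = 8.779 mg/L.

8.78 mg/L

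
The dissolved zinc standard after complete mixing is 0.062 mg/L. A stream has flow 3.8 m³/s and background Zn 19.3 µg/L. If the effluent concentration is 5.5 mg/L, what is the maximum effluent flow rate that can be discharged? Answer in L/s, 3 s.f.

29.8 L/s

19.3 µg/L = 0.0193 mg/L.
Mass balance at complete mixing: C_std·(Q_w + Q_r) = Q_w·C_e + Q_r·C_b.
Rearranging, Q_w = Q_r·(C_std − C_b)/(C_e − C_std) = 3.8·(0.062 − 0.0193) / (5.5 − 0.062) = 0.02984 m³/s.
= 29.84 L/s.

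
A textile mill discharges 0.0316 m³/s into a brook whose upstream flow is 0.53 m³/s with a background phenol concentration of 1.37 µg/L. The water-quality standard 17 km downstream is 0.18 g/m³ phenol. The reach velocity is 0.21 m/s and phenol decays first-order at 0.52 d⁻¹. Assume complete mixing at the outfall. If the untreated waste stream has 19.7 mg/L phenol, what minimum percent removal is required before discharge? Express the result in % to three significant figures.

1.37 µg/L = 0.00137 mg/L.
Travel time to the compliance point: t = 1.7e+04/0.21 = 8.095e+04 s = 0.9369 d; decay factor exp(−0.52·0.9369) = 0.6143.
So the concentration just after mixing may be at most 0.18/0.6143 = 0.293 mg/L.
Mass balance: 0.293·0.5616 = 0.0316·Cₑ + 0.53·0.00137.
Cₑ = (0.1645 − 0.0007261) / 0.0316 = 5.184 mg/L.
Required removal = 1 − 5.184/19.7 = 73.68 %.

73.7 %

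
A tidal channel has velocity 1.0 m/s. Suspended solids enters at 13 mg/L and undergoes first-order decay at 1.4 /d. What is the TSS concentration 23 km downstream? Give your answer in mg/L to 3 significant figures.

8.96 mg/L

Travel time t = 23 km / 1.0 m/s = 2.3e+04/1.0 = 2.3e+04 s = 0.2662 d.
First-order decay: C = 13·exp(−1.4·0.2662) = 13·0.6889 = 8.955 mg/L.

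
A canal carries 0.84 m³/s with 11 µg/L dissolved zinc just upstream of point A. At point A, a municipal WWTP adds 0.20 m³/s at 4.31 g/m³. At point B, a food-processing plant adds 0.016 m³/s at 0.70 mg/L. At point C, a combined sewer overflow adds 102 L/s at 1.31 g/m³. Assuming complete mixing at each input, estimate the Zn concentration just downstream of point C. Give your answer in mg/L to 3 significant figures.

11 µg/L = 0.011 mg/L.
After input A: C = (0.84·0.011 + 0.2·4.31) / 1.04 = 0.8377 mg/L.
After input B: C = (1.04·0.8377 + 0.016·0.7) / 1.056 = 0.8356 mg/L.
102 L/s = 0.102 m³/s.
After input C: C = (1.056·0.8356 + 0.102·1.31) / 1.158 = 0.8774 mg/L.

0.877 mg/L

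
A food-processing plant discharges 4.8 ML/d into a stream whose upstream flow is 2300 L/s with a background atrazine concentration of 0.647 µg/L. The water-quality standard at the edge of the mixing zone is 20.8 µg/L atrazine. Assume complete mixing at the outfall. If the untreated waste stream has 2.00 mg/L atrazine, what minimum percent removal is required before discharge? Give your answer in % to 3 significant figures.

57.2 %

4.8 ML/d = 0.05556 m³/s.
2300 L/s = 2.3 m³/s.
0.647 µg/L = 0.000647 mg/L.
20.8 µg/L = 0.0208 mg/L.
Mass balance: 0.0208·2.356 = 0.05556·Cₑ + 2.3·0.000647.
Cₑ = (0.049 − 0.001488) / 0.05556 = 0.8551 mg/L.
Required removal = 1 − 0.8551/2.00 = 57.24 %.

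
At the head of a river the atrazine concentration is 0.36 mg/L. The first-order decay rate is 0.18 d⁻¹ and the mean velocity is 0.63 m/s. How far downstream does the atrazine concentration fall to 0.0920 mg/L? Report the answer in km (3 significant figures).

413 km

From C = C₀·e^(−kt), t = ln(C₀/C)/k = ln(0.36/0.0920)/0.18 = 1.364/0.18 = 7.58 d.
Distance = v·t = 0.63 m/s × 6.549e+05 s = 4.126e+05 m = 412.6 km.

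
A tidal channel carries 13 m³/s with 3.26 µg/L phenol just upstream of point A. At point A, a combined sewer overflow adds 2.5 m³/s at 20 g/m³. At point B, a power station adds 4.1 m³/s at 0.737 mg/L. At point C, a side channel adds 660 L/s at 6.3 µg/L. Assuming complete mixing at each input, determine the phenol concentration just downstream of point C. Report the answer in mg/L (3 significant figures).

2.62 mg/L

3.26 µg/L = 0.00326 mg/L.
After input A: C = (13·0.00326 + 2.5·20) / 15.5 = 3.229 mg/L.
After input B: C = (15.5·3.229 + 4.1·0.737) / 19.6 = 2.707 mg/L.
660 L/s = 0.66 m³/s.
6.3 µg/L = 0.0063 mg/L.
After input C: C = (19.6·2.707 + 0.66·0.0063) / 20.26 = 2.619 mg/L.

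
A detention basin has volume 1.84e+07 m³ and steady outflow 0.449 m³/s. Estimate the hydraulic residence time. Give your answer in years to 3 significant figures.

1.30 yr

Q = 0.449 m³/s × 3.156e+07 s/yr = 1.417e+07 m³/yr.
Hydraulic residence time τ = V/Q = 1.84e+07/1.417e+07 = 1.299 yr.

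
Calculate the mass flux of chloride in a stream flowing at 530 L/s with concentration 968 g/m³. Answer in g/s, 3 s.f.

530 L/s = 0.53 m³/s.
Mass flux = Q·C = 0.53 m³/s × 968 g/m³ = 513 g/s.

513 g/s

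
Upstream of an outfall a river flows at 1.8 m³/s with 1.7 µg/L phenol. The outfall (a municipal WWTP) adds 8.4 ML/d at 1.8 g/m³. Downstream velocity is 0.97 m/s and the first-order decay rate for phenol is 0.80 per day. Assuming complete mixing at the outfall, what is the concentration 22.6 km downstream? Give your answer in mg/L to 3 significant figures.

0.0756 mg/L

8.4 ML/d = 0.09722 m³/s.
1.7 µg/L = 0.0017 mg/L.
After complete mixing, C₀ = (0.09722·1.8 + 1.8·0.0017) / 1.897 = 0.09385 mg/L.
Travel time t = 2.26e+04 m / 0.97 m/s = 2.33e+04 s = 0.2697 d.
C = 0.09385·exp(−0.80·0.2697) = 0.09385·0.806 = 0.07564 mg/L.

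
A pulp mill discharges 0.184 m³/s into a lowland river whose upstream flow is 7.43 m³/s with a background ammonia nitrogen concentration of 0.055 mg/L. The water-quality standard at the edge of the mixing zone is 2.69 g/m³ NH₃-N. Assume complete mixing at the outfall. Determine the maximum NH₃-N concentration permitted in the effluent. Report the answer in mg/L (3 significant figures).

109 mg/L

Mass balance: 2.69·7.614 = 0.184·Cₑ + 7.43·0.055.
Cₑ = (20.48 − 0.4087) / 0.184 = 109.1 mg/L.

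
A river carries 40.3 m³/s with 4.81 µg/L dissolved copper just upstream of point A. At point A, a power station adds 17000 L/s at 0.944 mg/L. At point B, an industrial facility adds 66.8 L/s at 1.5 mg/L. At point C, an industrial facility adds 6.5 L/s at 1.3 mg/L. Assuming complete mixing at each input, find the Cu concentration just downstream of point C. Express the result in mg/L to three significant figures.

0.285 mg/L

4.81 µg/L = 0.00481 mg/L.
17000 L/s = 17 m³/s.
After input A: C = (40.3·0.00481 + 17·0.944) / 57.3 = 0.2835 mg/L.
66.8 L/s = 0.0668 m³/s.
After input B: C = (57.3·0.2835 + 0.0668·1.5) / 57.37 = 0.2849 mg/L.
6.5 L/s = 0.0065 m³/s.
After input C: C = (57.37·0.2849 + 0.0065·1.3) / 57.37 = 0.285 mg/L.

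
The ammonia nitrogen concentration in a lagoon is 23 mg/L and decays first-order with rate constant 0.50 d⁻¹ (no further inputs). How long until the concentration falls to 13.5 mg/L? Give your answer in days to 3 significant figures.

1.07 d

t = ln(C₀/C)/k = ln(23/13.5)/0.50 = 0.5328/0.50 = 1.066 d.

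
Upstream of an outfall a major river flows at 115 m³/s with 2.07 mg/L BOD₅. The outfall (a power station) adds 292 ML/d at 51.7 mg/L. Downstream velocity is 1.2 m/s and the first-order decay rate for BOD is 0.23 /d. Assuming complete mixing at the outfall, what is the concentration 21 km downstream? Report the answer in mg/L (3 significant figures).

292 ML/d = 3.38 m³/s.
After complete mixing, C₀ = (3.38·51.7 + 115·2.07) / 118.4 = 3.487 mg/L.
Travel time t = 2.1e+04 m / 1.2 m/s = 1.75e+04 s = 0.2025 d.
C = 3.487·exp(−0.23·0.2025) = 3.487·0.9545 = 3.328 mg/L.

3.33 mg/L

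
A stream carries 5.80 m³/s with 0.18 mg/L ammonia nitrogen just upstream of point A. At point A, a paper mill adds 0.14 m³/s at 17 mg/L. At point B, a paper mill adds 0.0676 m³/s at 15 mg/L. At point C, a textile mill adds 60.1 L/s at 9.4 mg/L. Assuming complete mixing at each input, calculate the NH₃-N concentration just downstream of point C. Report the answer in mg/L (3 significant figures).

0.825 mg/L

After input A: C = (5.8·0.18 + 0.14·17) / 5.94 = 0.5764 mg/L.
After input B: C = (5.94·0.5764 + 0.0676·15) / 6.008 = 0.7387 mg/L.
60.1 L/s = 0.0601 m³/s.
After input C: C = (6.008·0.7387 + 0.0601·9.4) / 6.068 = 0.8245 mg/L.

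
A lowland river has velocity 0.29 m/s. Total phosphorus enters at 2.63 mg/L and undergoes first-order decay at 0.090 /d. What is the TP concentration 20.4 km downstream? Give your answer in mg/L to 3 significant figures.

Travel time t = 20.4 km / 0.29 m/s = 2.04e+04/0.29 = 7.034e+04 s = 0.8142 d.
First-order decay: C = 2.63·exp(−0.090·0.8142) = 2.63·0.9293 = 2.444 mg/L.

2.44 mg/L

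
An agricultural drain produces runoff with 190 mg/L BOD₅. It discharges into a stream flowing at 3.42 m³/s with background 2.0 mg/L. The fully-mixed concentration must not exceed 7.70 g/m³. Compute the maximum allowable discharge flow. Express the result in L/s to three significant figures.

107 L/s

Mass balance at complete mixing: C_std·(Q_w + Q_r) = Q_w·C_e + Q_r·C_b.
Rearranging, Q_w = Q_r·(C_std − C_b)/(C_e − C_std) = 3.42·(7.7 − 2) / (190 − 7.7) = 0.1069 m³/s.
= 106.9 L/s.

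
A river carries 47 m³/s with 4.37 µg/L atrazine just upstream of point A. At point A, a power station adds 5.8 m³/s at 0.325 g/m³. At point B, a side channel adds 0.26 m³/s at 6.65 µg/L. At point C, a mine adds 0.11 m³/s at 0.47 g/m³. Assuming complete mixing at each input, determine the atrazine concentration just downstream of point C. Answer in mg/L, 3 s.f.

4.37 µg/L = 0.00437 mg/L.
After input A: C = (47·0.00437 + 5.8·0.325) / 52.8 = 0.03959 mg/L.
6.65 µg/L = 0.00665 mg/L.
After input B: C = (52.8·0.03959 + 0.26·0.00665) / 53.06 = 0.03943 mg/L.
After input C: C = (53.06·0.03943 + 0.11·0.47) / 53.17 = 0.04032 mg/L.

0.0403 mg/L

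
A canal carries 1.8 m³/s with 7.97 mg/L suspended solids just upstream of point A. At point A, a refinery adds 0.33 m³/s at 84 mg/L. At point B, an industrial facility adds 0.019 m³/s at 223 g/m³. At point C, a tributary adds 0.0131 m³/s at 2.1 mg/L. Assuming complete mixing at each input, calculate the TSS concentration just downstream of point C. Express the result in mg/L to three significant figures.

After input A: C = (1.8·7.97 + 0.33·84) / 2.13 = 19.75 mg/L.
After input B: C = (2.13·19.75 + 0.019·223) / 2.149 = 21.55 mg/L.
After input C: C = (2.149·21.55 + 0.0131·2.1) / 2.162 = 21.43 mg/L.

21.4 mg/L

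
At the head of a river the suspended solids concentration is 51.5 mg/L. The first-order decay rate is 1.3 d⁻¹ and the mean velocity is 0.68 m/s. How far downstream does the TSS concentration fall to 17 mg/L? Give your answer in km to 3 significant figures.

From C = C₀·e^(−kt), t = ln(C₀/C)/k = ln(51.5/17)/1.3 = 1.108/1.3 = 0.8526 d.
Distance = v·t = 0.68 m/s × 7.366e+04 s = 5.009e+04 m = 50.09 km.

50.1 km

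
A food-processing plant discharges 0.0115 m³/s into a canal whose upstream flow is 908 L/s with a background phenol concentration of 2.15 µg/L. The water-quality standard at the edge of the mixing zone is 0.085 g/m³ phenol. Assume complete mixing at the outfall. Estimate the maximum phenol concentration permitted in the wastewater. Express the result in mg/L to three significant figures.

908 L/s = 0.908 m³/s.
2.15 µg/L = 0.00215 mg/L.
Mass balance: 0.085·0.9195 = 0.0115·Cₑ + 0.908·0.00215.
Cₑ = (0.07816 − 0.001952) / 0.0115 = 6.627 mg/L.

6.63 mg/L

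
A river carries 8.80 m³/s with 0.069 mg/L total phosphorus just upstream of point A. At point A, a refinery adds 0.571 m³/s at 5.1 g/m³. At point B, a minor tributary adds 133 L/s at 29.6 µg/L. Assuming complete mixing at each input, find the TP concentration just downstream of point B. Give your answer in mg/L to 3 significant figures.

After input A: C = (8.8·0.069 + 0.571·5.1) / 9.371 = 0.3756 mg/L.
133 L/s = 0.133 m³/s.
29.6 µg/L = 0.0296 mg/L.
After input B: C = (9.371·0.3756 + 0.133·0.0296) / 9.504 = 0.3707 mg/L.

0.371 mg/L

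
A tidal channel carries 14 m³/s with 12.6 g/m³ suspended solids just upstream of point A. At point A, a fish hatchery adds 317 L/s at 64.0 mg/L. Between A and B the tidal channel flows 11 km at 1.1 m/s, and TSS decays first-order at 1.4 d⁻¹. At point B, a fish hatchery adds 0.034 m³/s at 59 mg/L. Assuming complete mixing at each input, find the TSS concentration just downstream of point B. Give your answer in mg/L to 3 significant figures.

317 L/s = 0.317 m³/s.
After input A: C = (14·12.6 + 0.317·64) / 14.32 = 13.74 mg/L.
Over the 11 km reach to input B (t = 1e+04 s = 0.1157 d), decay gives C = 13.74·exp(−1.4·0.1157) = 11.68 mg/L.
After input B: C = (14.32·11.68 + 0.034·59) / 14.35 = 11.8 mg/L.

11.8 mg/L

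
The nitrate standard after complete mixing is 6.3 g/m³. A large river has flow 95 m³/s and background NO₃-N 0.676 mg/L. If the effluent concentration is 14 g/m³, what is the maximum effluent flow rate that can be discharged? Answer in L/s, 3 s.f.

Mass balance at complete mixing: C_std·(Q_w + Q_r) = Q_w·C_e + Q_r·C_b.
Rearranging, Q_w = Q_r·(C_std − C_b)/(C_e − C_std) = 95·(6.3 − 0.676) / (14 − 6.3) = 69.39 m³/s.
= 6.939e+04 L/s.

69400 L/s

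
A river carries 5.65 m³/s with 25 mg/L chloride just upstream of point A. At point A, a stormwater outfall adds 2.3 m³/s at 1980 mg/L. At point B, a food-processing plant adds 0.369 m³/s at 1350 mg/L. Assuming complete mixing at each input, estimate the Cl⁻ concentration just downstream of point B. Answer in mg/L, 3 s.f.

624 mg/L

After input A: C = (5.65·25 + 2.3·1980) / 7.95 = 590.6 mg/L.
After input B: C = (7.95·590.6 + 0.369·1350) / 8.319 = 624.3 mg/L.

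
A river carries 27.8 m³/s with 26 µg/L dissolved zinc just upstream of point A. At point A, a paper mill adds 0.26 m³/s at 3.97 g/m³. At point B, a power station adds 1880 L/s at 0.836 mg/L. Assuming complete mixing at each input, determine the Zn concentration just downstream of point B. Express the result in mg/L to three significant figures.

0.111 mg/L

26 µg/L = 0.026 mg/L.
After input A: C = (27.8·0.026 + 0.26·3.97) / 28.06 = 0.06254 mg/L.
1880 L/s = 1.88 m³/s.
After input B: C = (28.06·0.06254 + 1.88·0.836) / 29.94 = 0.1111 mg/L.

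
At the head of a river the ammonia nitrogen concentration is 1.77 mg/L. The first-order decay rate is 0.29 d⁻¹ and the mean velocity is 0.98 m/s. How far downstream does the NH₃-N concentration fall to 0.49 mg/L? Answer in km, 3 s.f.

From C = C₀·e^(−kt), t = ln(C₀/C)/k = ln(1.77/0.49)/0.29 = 1.284/0.29 = 4.429 d.
Distance = v·t = 0.98 m/s × 3.826e+05 s = 3.75e+05 m = 375 km.

375 km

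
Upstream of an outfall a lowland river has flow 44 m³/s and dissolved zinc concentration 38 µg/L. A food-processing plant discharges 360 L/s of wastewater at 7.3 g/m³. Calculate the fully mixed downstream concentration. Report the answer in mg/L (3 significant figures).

0.0969 mg/L

360 L/s = 0.36 m³/s.
38 µg/L = 0.038 mg/L.
Conservation of mass across the mixing zone: C = (0.36·7.3 + 44·0.038) / (0.36 + 44) = 4.3/44.36 = 0.09693 mg/L.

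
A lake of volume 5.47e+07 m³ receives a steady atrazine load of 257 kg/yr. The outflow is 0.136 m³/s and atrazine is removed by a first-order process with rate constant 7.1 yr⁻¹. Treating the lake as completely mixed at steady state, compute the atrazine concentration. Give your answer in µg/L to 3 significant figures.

0.655 µg/L

Outflow Q = 0.136 m³/s × 3.156e+07 s/yr = 4.292e+06 m³/yr.
Steady-state CSTR mass balance: W = Q·C + k·V·C, so C = W/(Q + kV).
Q + kV = 4.292e+06 + 7.1·5.47e+07 = 3.927e+08 m³/yr.
C = 257/3.927e+08 = 6.545e-07 kg/m³ = 0.0006545 mg/L = 0.6545 µg/L.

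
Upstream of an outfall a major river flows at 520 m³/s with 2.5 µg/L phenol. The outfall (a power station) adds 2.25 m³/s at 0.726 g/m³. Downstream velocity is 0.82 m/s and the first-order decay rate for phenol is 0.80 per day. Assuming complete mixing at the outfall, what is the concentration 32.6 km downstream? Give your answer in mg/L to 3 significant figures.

2.5 µg/L = 0.0025 mg/L.
After complete mixing, C₀ = (2.25·0.726 + 520·0.0025) / 522.2 = 0.005617 mg/L.
Travel time t = 3.26e+04 m / 0.82 m/s = 3.976e+04 s = 0.4601 d.
C = 0.005617·exp(−0.80·0.4601) = 0.005617·0.692 = 0.003887 mg/L.

0.00389 mg/L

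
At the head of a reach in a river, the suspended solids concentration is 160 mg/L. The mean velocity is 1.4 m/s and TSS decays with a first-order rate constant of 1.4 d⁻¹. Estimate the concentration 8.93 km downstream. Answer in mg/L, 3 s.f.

144 mg/L

Travel time t = 8.93 km / 1.4 m/s = 8930/1.4 = 6379 s = 0.07383 d.
First-order decay: C = 160·exp(−1.4·0.07383) = 160·0.9018 = 144.3 mg/L.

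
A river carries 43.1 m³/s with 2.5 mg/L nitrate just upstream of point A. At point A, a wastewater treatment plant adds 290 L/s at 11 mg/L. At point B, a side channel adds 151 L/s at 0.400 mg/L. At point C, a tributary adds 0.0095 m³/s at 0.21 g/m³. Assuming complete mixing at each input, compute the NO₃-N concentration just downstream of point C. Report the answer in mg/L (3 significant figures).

2.55 mg/L

290 L/s = 0.29 m³/s.
After input A: C = (43.1·2.5 + 0.29·11) / 43.39 = 2.557 mg/L.
151 L/s = 0.151 m³/s.
After input B: C = (43.39·2.557 + 0.151·0.4) / 43.54 = 2.549 mg/L.
After input C: C = (43.54·2.549 + 0.0095·0.21) / 43.55 = 2.549 mg/L.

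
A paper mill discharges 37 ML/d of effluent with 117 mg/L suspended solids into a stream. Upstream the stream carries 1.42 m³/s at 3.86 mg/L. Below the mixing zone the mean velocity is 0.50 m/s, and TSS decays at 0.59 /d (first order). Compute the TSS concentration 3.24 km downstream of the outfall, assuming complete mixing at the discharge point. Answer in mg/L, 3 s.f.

28.8 mg/L

37 ML/d = 0.4282 m³/s.
After complete mixing, C₀ = (0.4282·117 + 1.42·3.86) / 1.848 = 30.07 mg/L.
Travel time t = 3240 m / 0.50 m/s = 6480 s = 0.075 d.
C = 30.07·exp(−0.59·0.075) = 30.07·0.9567 = 28.77 mg/L.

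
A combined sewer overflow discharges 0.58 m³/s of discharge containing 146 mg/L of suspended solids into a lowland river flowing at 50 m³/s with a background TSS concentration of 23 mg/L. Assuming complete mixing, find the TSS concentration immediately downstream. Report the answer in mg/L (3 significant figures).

24.4 mg/L

By mass balance at complete mixing, C = (0.58·146 + 50·23) / (0.58 + 50) = 1235/50.58 = 24.41 mg/L.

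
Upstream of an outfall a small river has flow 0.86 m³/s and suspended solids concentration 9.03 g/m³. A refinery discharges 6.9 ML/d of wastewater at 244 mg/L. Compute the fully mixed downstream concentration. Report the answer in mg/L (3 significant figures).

6.9 ML/d = 0.07986 m³/s.
Conservation of mass across the mixing zone: C = (0.07986·244 + 0.86·9.03) / (0.07986 + 0.86) = 27.25/0.9399 = 29 mg/L.

29.0 mg/L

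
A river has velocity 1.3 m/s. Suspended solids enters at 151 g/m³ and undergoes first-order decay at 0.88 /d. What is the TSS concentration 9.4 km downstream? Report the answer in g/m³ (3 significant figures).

140 g/m³

Travel time t = 9.4 km / 1.3 m/s = 9400/1.3 = 7231 s = 0.08369 d.
First-order decay: C = 151·exp(−0.88·0.08369) = 151·0.929 = 140.3 g/m³.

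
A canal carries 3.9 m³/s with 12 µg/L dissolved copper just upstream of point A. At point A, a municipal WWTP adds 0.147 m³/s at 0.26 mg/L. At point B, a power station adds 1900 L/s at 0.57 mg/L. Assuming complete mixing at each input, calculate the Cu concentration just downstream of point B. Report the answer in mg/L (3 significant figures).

12 µg/L = 0.012 mg/L.
After input A: C = (3.9·0.012 + 0.147·0.26) / 4.047 = 0.02101 mg/L.
1900 L/s = 1.9 m³/s.
After input B: C = (4.047·0.02101 + 1.9·0.57) / 5.947 = 0.1964 mg/L.

0.196 mg/L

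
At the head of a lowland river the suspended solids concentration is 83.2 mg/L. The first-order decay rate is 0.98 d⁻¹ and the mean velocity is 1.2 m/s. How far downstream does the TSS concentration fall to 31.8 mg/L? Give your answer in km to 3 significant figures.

From C = C₀·e^(−kt), t = ln(C₀/C)/k = ln(83.2/31.8)/0.98 = 0.9618/0.98 = 0.9814 d.
Distance = v·t = 1.2 m/s × 8.479e+04 s = 1.018e+05 m = 101.8 km.

102 km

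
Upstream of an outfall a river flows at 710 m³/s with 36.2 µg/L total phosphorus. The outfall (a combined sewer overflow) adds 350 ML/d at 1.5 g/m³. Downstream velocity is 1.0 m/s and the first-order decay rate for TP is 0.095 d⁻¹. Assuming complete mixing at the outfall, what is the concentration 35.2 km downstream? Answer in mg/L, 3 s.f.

0.0428 mg/L

350 ML/d = 4.051 m³/s.
36.2 µg/L = 0.0362 mg/L.
After complete mixing, C₀ = (4.051·1.5 + 710·0.0362) / 714.1 = 0.0445 mg/L.
Travel time t = 3.52e+04 m / 1.0 m/s = 3.52e+04 s = 0.4074 d.
C = 0.0445·exp(−0.095·0.4074) = 0.0445·0.962 = 0.04281 mg/L.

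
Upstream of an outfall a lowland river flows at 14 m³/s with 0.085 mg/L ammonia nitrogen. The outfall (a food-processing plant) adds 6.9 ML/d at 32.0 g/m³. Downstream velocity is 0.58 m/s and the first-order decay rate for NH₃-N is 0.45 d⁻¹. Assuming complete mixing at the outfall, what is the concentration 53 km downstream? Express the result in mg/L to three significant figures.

6.9 ML/d = 0.07986 m³/s.
After complete mixing, C₀ = (0.07986·32 + 14·0.085) / 14.08 = 0.266 mg/L.
Travel time t = 5.3e+04 m / 0.58 m/s = 9.138e+04 s = 1.058 d.
C = 0.266·exp(−0.45·1.058) = 0.266·0.6213 = 0.1653 mg/L.

0.165 mg/L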